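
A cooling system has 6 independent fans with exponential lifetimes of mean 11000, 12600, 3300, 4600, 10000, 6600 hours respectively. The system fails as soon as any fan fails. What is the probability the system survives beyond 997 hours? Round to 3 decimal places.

0.391

The first failure time is exponential with rate Σλ_i = 1/11000 + 1/12600 + 1/3300 + 1/4600 + 1/10000 + 1/6600 = 0.000942211 per hour.
P(min > 997) = e^(−0.000942211·997) = e^(−0.93938) ≈ 0.391.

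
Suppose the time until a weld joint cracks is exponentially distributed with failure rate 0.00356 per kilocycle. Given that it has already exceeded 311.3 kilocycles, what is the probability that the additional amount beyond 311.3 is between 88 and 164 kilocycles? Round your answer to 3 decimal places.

Memoryless: the residual past 311.3 is again Exp(λ).
P(88 < residual < 164) = e^(−λ·88) − e^(−λ·164) = 0.73105 − 0.55775 ≈ 0.173.

0.173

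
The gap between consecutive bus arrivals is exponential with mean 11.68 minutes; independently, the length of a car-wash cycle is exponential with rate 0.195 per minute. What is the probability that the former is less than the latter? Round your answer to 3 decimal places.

0.305

λ_1 = 1/11.68 = 0.0856164, λ_2 = 0.195.
For independent exponentials, P(the former < the latter) = λ_1/(λ_1+λ_2) = 0.0856164/0.280616 ≈ 0.305.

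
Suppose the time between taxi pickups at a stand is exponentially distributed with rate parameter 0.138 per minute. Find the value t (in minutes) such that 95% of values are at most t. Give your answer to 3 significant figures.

Set 1 − e^(−λt) = 0.95, so t = −ln(0.05)/λ = 2.9957/0.138 ≈ 21.7082 minutes.

21.7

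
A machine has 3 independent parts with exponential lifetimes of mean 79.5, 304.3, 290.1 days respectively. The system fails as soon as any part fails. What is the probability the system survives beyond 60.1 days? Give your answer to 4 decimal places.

0.3133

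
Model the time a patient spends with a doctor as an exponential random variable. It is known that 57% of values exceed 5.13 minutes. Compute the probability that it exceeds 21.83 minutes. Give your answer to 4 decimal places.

0.0914

e^(−λ·5.13) = 0.57 ⇒ λ = −ln(0.57)/5.13 = 0.109575.
P(X > 21.83) = e^(−0.109575·21.83) = e^(−2.392) ≈ 0.0914.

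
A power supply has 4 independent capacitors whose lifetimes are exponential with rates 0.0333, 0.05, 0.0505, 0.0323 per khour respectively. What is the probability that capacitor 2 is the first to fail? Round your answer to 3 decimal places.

The time to first failure is exponential with rate Σλ = 0.0333 + 0.05 + 0.0505 + 0.0323 = 0.1661.
P(capacitor 2 first) = λ_2/Σλ = 0.05/0.1661 ≈ 0.301.

0.301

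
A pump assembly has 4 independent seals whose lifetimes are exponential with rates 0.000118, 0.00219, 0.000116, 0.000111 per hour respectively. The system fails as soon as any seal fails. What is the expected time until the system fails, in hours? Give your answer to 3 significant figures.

The time to first failure is exponential with rate Σλ = 0.000118 + 0.00219 + 0.000116 + 0.000111 = 0.002535.
E[min] = 1/Σλ = 1/0.002535 = 394.477 hours.

394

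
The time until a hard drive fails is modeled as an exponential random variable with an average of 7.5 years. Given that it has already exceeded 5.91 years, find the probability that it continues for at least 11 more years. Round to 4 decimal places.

0.2307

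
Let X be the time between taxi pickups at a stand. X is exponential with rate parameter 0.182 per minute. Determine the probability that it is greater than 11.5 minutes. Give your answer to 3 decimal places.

P(X > 11.5) = e^(−λ·11.5) = e^(−2.093) ≈ 0.123.

0.123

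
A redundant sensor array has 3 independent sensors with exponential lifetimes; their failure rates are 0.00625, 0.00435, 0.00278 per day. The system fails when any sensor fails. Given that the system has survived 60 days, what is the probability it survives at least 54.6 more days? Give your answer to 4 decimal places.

0.4816

Time to first failure ~ Exp(Σλ) with Σλ = 0.01338.
By memorylessness, P(T > 60+54.6 | T > 60) = P(T > 54.6) = e^(−0.01338·54.6) ≈ 0.4816.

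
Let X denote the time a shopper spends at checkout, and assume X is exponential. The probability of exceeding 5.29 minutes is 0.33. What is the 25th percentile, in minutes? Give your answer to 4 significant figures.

1.373

e^(−λ·5.29) = 0.33 ⇒ λ = −ln(0.33)/5.29 = 0.209577.
25th percentile: 1 − e^(−λt) = 0.25, t = −ln(0.75)/λ = 1.37268 minutes.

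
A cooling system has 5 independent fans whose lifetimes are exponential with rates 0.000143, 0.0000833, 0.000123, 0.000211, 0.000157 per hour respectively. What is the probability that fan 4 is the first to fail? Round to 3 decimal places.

The time to first failure is exponential with rate Σλ = 0.000143 + 0.0000833 + 0.000123 + 0.000211 + 0.000157 = 0.0007173.
P(fan 4 first) = λ_4/Σλ = 0.000211/0.0007173 ≈ 0.294.

0.294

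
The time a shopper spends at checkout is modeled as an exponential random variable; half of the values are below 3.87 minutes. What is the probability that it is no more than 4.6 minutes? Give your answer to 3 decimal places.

For an exponential, median = ln(2)/λ, so λ = ln 2 / 3.87 = 0.179108 per minute.
P(X ≤ 4.6) = 1 − e^(−λ·4.6) = 1 − e^(−0.8239) ≈ 0.561.

0.561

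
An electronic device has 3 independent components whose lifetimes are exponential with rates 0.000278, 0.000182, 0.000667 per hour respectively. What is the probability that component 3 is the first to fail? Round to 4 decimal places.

0.5918

The time to first failure is exponential with rate Σλ = 0.000278 + 0.000182 + 0.000667 = 0.001127.
P(component 3 first) = λ_3/Σλ = 0.000667/0.001127 ≈ 0.5918.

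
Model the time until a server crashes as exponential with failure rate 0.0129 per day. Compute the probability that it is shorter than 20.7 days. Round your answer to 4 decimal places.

P(X ≤ 20.7) = 1 − e^(−λ·20.7) = 1 − e^(−0.26703) ≈ 0.2343.

0.2343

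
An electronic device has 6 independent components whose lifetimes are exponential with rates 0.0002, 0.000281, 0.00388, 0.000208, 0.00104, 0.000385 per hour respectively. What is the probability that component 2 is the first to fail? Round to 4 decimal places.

0.0469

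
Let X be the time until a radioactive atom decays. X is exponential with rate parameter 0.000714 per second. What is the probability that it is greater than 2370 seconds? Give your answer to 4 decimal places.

0.1841

P(X > 2370) = e^(−λ·2370) = e^(−1.6922) ≈ 0.1841.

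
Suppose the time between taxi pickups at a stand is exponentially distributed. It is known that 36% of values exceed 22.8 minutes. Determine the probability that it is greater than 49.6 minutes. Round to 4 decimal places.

e^(−λ·22.8) = 0.36 ⇒ λ = −ln(0.36)/22.8 = 0.0448093.
P(X > 49.6) = e^(−0.0448093·49.6) = e^(−2.2225) ≈ 0.1083.

0.1083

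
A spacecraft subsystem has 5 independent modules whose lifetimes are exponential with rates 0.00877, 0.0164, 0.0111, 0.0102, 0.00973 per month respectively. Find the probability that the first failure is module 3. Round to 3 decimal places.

The time to first failure is exponential with rate Σλ = 0.00877 + 0.0164 + 0.0111 + 0.0102 + 0.00973 = 0.0562.
P(module 3 first) = λ_3/Σλ = 0.0111/0.0562 ≈ 0.198.

0.198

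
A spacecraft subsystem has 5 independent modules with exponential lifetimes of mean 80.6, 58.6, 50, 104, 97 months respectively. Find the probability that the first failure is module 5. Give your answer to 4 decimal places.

Rates: λ_i = 1/mean_i → 0.0124069, 0.0170648, 0.02, 0.00961538, 0.0103093; Σλ = 0.0693965.
P(module 5 first) = λ_5/Σλ = 0.0103093/0.0693965 ≈ 0.1486.

0.1486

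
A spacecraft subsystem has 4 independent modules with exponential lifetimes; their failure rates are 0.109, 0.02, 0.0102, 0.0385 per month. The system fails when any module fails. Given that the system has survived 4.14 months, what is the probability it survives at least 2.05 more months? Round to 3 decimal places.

0.695

Time to first failure ~ Exp(Σλ) with Σλ = 0.1777.
By memorylessness, P(T > 4.14+2.05 | T > 4.14) = P(T > 2.05) = e^(−0.1777·2.05) ≈ 0.695.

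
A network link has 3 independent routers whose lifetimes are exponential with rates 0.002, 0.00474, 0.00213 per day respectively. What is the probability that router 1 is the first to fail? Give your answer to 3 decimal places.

The time to first failure is exponential with rate Σλ = 0.002 + 0.00474 + 0.00213 = 0.00887.
P(router 1 first) = λ_1/Σλ = 0.002/0.00887 ≈ 0.225.

0.225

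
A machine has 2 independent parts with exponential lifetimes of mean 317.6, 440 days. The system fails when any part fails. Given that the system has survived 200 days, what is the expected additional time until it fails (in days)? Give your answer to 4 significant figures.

184.5

First-failure rate Σλ = 1/317.6 + 1/440 = 0.00542134.
By memorylessness the expected residual is 1/Σλ = 184.456 days, regardless of the 200 already elapsed.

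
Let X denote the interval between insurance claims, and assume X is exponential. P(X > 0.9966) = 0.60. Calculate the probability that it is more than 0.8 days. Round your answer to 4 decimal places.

0.6636

e^(−λ·0.9966) = 0.60 ⇒ λ = −ln(0.60)/0.9966 = 0.512568.
P(X > 0.8) = e^(−0.512568·0.8) = e^(−0.41005) ≈ 0.6636.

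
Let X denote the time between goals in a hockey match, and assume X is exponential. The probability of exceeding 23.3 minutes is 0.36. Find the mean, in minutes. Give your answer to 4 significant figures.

22.81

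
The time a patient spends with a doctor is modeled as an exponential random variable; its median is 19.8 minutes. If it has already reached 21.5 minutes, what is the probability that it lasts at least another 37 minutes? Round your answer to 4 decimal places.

For an exponential, median = ln(2)/λ, so λ = ln 2 / 19.8 = 0.0350074 per minute.
By the memoryless property, P(X > 21.5+37 | X > 21.5) = P(X > 37).
P(X > 37) = e^(−1.2953) ≈ 0.2738.

0.2738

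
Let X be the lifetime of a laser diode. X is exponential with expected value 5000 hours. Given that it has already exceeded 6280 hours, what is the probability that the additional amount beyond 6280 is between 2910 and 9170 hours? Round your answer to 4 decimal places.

The rate is λ = 1/5000 = 0.0002 per hour.
Memoryless: the residual past 6280 is again Exp(λ).
P(2910 < residual < 9170) = e^(−λ·2910) − e^(−λ·9170) = 0.55878 − 0.15977 ≈ 0.3990.

0.3990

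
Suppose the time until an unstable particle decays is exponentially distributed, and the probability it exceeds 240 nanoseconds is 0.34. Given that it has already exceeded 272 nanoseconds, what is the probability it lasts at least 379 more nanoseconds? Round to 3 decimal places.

0.182

From e^(−λ·240) = 0.34, λ = −ln(0.34)/240 = 0.00449504.
Memoryless: P(X > 272+379 | X > 272) = P(X > 379) = e^(−0.00449504·379) ≈ 0.182.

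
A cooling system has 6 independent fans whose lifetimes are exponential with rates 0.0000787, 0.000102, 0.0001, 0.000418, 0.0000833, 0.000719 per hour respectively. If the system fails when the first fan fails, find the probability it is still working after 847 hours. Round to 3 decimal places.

The time to first failure is exponential with rate Σλ = 0.0000787 + 0.000102 + 0.0001 + 0.000418 + 0.0000833 + 0.000719 = 0.001501.
P(min > 847) = e^(−0.001501·847) = e^(−1.2713) ≈ 0.280.

0.280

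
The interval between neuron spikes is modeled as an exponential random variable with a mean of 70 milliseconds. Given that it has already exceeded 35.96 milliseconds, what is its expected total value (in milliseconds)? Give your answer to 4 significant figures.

The rate is λ = 1/70 = 0.0142857 per millisecond.
By memorylessness, E[X | X > 35.96] = 35.96 + 1/λ = 35.96 + 70 = 105.96 milliseconds.

106.0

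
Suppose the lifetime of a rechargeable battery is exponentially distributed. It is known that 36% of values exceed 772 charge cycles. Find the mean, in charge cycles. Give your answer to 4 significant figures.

755.6

e^(−λ·772) = 0.36 ⇒ λ = −ln(0.36)/772 = 0.00132338.
Mean = 1/λ = 755.639 charge cycles.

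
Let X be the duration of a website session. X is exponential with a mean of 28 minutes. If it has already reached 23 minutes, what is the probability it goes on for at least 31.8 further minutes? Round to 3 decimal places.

0.321

The rate is λ = 1/28 = 0.0357143 per minute.
P(X > s+t | X > s) = e^(−λ(s+t))/e^(−λs) = e^(−λt), independent of s = 23.
P(X > 31.8) = e^(−1.1357) ≈ 0.321.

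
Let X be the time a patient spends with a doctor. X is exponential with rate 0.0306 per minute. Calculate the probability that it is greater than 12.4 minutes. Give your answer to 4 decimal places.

0.6842

P(X > 12.4) = e^(−λ·12.4) = e^(−0.37944) ≈ 0.6842.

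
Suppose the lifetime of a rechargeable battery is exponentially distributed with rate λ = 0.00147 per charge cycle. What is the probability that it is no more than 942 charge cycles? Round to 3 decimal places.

P(X ≤ 942) = 1 − e^(−λ·942) = 1 − e^(−1.3847) ≈ 0.750.

0.750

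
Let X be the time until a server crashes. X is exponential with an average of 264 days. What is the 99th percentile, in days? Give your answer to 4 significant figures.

The rate is λ = 1/264 = 0.00378788 per day.
Set 1 − e^(−λt) = 0.99, so t = −ln(0.01)/λ = 4.6052/0.00378788 ≈ 1215.76 days.

1216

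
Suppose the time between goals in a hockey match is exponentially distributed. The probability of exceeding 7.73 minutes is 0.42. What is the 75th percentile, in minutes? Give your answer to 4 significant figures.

12.35

e^(−λ·7.73) = 0.42 ⇒ λ = −ln(0.42)/7.73 = 0.112225.
75th percentile: 1 − e^(−λt) = 0.75, t = −ln(0.25)/λ = 12.3528 minutes.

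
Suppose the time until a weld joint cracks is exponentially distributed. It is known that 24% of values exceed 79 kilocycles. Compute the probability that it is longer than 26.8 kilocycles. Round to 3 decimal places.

e^(−λ·79) = 0.24 ⇒ λ = −ln(0.24)/79 = 0.0180648.
P(X > 26.8) = e^(−0.0180648·26.8) = e^(−0.48414) ≈ 0.616.

0.616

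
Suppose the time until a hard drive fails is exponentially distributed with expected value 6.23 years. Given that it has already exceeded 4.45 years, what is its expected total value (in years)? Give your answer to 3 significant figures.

10.7

The rate is λ = 1/6.23 = 0.160514 per year.
By memorylessness, E[X | X > 4.45] = 4.45 + 1/λ = 4.45 + 6.23 = 10.68 years.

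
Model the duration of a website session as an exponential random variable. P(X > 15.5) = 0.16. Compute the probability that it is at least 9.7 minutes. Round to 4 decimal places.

e^(−λ·15.5) = 0.16 ⇒ λ = −ln(0.16)/15.5 = 0.118231.
P(X > 9.7) = e^(−0.118231·9.7) = e^(−1.1468) ≈ 0.3176.

0.3176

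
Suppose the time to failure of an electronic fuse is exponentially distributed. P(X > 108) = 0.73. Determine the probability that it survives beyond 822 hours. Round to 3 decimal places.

0.091

e^(−λ·108) = 0.73 ⇒ λ = −ln(0.73)/108 = 0.00291399.
P(X > 822) = e^(−0.00291399·822) = e^(−2.3953) ≈ 0.091.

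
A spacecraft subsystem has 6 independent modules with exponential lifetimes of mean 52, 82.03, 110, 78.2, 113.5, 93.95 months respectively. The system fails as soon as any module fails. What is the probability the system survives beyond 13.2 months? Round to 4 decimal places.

0.3828

The first failure time is exponential with rate Σλ_i = 1/52 + 1/82.03 + 1/110 + 1/78.2 + 1/113.5 + 1/93.95 = 0.0727546 per month.
P(min > 13.2) = e^(−0.0727546·13.2) = e^(−0.96036) ≈ 0.3828.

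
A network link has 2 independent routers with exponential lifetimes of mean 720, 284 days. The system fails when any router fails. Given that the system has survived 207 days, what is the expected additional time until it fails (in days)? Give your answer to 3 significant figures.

First-failure rate Σλ = 1/720 + 1/284 = 0.00491002.
By memorylessness the expected residual is 1/Σλ = 203.665 days, regardless of the 207 already elapsed.

204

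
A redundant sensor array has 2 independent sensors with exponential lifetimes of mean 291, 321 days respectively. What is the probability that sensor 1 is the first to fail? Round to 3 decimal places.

Rates: λ_i = 1/mean_i → 0.00343643, 0.00311526; Σλ = 0.00655169.
P(sensor 1 first) = λ_1/Σλ = 0.00343643/0.00655169 ≈ 0.525.

0.525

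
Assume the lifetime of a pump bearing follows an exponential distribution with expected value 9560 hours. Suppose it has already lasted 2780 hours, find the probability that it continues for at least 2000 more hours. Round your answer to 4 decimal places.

The rate is λ = 1/9560 = 0.000104603 per hour.
The exponential is memoryless, so the remaining time is again Exp(λ): the condition X > 2780 is irrelevant.
P(X > 2000) = e^(−0.20921) ≈ 0.8112.

0.8112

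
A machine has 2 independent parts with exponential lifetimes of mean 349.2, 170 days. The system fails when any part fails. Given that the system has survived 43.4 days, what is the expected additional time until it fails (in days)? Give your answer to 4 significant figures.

114.3

First-failure rate Σλ = 1/349.2 + 1/170 = 0.00874604.
By memorylessness the expected residual is 1/Σλ = 114.337 days, regardless of the 43.4 already elapsed.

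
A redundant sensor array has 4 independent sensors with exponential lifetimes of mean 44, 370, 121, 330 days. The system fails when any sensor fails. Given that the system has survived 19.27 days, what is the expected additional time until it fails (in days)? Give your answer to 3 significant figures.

27.2

First-failure rate Σλ = 1/44 + 1/370 + 1/121 + 1/330 = 0.0367247.
By memorylessness the expected residual is 1/Σλ = 27.2296 days, regardless of the 19.27 already elapsed.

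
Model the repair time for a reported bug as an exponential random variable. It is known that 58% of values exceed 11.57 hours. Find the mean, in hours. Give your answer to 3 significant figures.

21.2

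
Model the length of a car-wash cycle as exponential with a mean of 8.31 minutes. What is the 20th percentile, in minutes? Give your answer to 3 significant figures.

The rate is λ = 1/8.31 = 0.120337 per minute.
Set 1 − e^(−λt) = 0.2, so t = −ln(0.8)/λ = 0.22314/0.120337 ≈ 1.85432 minutes.

1.85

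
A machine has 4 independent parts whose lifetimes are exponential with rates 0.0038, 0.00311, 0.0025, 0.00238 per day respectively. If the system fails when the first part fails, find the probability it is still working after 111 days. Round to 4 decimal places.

The time to first failure is exponential with rate Σλ = 0.0038 + 0.00311 + 0.0025 + 0.00238 = 0.01179.
P(min > 111) = e^(−0.01179·111) = e^(−1.3087) ≈ 0.2702.

0.2702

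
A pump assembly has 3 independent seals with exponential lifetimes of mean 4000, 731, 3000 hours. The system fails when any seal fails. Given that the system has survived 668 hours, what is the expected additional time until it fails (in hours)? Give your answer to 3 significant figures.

512

First-failure rate Σλ = 1/4000 + 1/731 + 1/3000 = 0.00195132.
By memorylessness the expected residual is 1/Σλ = 512.473 hours, regardless of the 668 already elapsed.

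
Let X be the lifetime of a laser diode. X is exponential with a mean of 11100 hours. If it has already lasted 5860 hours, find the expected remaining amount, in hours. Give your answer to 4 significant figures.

11100

The rate is λ = 1/11100 = 0.0000900901 per hour.
By memorylessness, the remaining amount past any threshold is again Exp(λ) with mean 1/λ = 11100 hours.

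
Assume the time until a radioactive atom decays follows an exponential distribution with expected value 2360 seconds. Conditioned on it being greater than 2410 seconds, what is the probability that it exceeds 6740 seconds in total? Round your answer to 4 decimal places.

The rate is λ = 1/2360 = 0.000423729 per second.
P(X > s+t | X > s) = e^(−λ(s+t))/e^(−λs) = e^(−λt), independent of s = 2410.
P(X > 4330) = e^(−1.8347) ≈ 0.1597.

0.1597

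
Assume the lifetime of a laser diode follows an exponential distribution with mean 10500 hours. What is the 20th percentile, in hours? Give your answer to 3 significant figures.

2340

The rate is λ = 1/10500 = 0.0000952381 per hour.
Set 1 − e^(−λt) = 0.2, so t = −ln(0.8)/λ = 0.22314/0.0000952381 ≈ 2343.01 hours.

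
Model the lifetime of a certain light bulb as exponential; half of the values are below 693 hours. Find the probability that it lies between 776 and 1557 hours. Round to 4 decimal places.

0.2495

For an exponential, median = ln(2)/λ, so λ = ln 2 / 693 = 0.00100021 per hour.
P(776 < X < 1557) = e^(−λ·776) − e^(−λ·1557) = 0.46017 − 0.21070 ≈ 0.2495.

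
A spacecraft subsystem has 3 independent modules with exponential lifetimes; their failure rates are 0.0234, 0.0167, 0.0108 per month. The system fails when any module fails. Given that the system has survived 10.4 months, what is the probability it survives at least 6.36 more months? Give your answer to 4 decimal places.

0.7234

Time to first failure ~ Exp(Σλ) with Σλ = 0.0509.
By memorylessness, P(T > 10.4+6.36 | T > 10.4) = P(T > 6.36) = e^(−0.0509·6.36) ≈ 0.7234.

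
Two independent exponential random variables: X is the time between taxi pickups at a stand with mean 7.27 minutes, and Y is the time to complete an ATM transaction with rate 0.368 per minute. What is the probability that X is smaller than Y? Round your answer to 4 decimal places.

0.2721

λ_1 = 1/7.27 = 0.137552, λ_2 = 0.368.
For independent exponentials, P(X < Y) = λ_1/(λ_1+λ_2) = 0.137552/0.505552 ≈ 0.2721.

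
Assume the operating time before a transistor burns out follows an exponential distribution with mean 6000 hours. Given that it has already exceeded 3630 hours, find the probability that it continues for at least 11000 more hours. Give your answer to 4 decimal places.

The rate is λ = 1/6000 = 0.000166667 per hour.
The exponential is memoryless, so the remaining time is again Exp(λ): the condition X > 3630 is irrelevant.
P(X > 11000) = e^(−1.8333) ≈ 0.1599.

0.1599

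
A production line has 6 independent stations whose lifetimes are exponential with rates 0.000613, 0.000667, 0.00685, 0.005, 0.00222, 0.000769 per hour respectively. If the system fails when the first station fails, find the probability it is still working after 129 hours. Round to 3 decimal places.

0.125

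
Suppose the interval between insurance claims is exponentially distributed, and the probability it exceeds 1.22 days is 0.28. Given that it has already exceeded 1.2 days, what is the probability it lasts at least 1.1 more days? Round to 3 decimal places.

0.317

From e^(−λ·1.22) = 0.28, λ = −ln(0.28)/1.22 = 1.04341.
Memoryless: P(X > 1.2+1.1 | X > 1.2) = P(X > 1.1) = e^(−1.04341·1.1) ≈ 0.317.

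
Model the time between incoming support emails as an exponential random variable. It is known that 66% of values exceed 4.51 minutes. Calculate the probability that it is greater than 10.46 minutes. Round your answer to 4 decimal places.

e^(−λ·4.51) = 0.66 ⇒ λ = −ln(0.66)/4.51 = 0.092132.
P(X > 10.46) = e^(−0.092132·10.46) = e^(−0.9637) ≈ 0.3815.

0.3815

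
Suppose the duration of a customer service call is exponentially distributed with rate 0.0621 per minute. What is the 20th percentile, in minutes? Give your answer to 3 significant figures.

3.59

Set 1 − e^(−λt) = 0.2, so t = −ln(0.8)/λ = 0.22314/0.0621 ≈ 3.59329 minutes.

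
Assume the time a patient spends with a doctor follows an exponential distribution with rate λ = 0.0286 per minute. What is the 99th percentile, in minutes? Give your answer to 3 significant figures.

161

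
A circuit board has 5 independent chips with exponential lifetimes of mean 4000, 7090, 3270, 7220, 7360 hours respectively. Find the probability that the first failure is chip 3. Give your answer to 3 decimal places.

Rates: λ_i = 1/mean_i → 0.00025, 0.000141044, 0.00030581, 0.000138504, 0.00013587; Σλ = 0.000971228.
P(chip 3 first) = λ_3/Σλ = 0.00030581/0.000971228 ≈ 0.315.

0.315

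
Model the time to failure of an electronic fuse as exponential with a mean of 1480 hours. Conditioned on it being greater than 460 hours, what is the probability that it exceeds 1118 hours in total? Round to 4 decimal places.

0.6411

The rate is λ = 1/1480 = 0.000675676 per hour.
P(X > s+t | X > s) = e^(−λ(s+t))/e^(−λs) = e^(−λt), independent of s = 460.
P(X > 658) = e^(−0.44459) ≈ 0.6411.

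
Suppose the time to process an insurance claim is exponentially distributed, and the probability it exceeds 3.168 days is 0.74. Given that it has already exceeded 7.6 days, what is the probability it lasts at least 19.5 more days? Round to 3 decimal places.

0.157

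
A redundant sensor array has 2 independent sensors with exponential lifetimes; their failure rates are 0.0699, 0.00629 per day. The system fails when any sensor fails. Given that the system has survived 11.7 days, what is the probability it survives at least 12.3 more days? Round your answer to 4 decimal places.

0.3917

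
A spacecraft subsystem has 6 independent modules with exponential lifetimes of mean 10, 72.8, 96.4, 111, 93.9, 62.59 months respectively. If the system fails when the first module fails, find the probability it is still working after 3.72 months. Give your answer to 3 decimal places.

0.552

The first failure time is exponential with rate Σλ_i = 1/10 + 1/72.8 + 1/96.4 + 1/111 + 1/93.9 + 1/62.59 = 0.159745 per month.
P(min > 3.72) = e^(−0.159745·3.72) = e^(−0.59425) ≈ 0.552.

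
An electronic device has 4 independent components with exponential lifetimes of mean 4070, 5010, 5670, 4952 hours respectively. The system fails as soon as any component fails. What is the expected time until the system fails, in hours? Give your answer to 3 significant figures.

The first failure time is exponential with rate Σλ_i = 1/4070 + 1/5010 + 1/5670 + 1/4952 = 0.000823606 per hour.
E[min] = 1/Σλ = 1/0.000823606 = 1214.17 hours.

1210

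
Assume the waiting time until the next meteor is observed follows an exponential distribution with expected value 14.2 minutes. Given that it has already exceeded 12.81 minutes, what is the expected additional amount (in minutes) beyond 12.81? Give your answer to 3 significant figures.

The rate is λ = 1/14.2 = 0.0704225 per minute.
By memorylessness, the remaining amount past any threshold is again Exp(λ) with mean 1/λ = 14.2 minutes.

14.2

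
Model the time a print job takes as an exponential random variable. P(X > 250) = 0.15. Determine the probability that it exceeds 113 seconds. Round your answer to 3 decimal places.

e^(−λ·250) = 0.15 ⇒ λ = −ln(0.15)/250 = 0.00758848.
P(X > 113) = e^(−0.00758848·113) = e^(−0.8575) ≈ 0.424.

0.424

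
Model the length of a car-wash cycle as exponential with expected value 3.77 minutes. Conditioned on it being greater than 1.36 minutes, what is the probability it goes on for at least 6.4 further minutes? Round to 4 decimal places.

0.1831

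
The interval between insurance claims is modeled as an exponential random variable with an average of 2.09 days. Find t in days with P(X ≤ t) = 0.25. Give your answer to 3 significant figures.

0.601

The rate is λ = 1/2.09 = 0.478469 per day.
Set 1 − e^(−λt) = 0.25, so t = −ln(0.75)/λ = 0.28768/0.478469 ≈ 0.601256 days.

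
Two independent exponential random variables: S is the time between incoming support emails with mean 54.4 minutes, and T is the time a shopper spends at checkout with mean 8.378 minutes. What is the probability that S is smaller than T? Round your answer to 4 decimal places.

λ_1 = 1/54.4 = 0.0183824, λ_2 = 1/8.378 = 0.11936.
For independent exponentials, P(S < T) = λ_1/(λ_1+λ_2) = 0.0183824/0.137743 ≈ 0.1335.

0.1335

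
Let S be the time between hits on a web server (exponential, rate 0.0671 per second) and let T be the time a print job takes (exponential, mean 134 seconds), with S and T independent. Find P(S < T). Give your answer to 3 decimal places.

λ_1 = 0.0671, λ_2 = 1/134 = 0.00746269.
For independent exponentials, P(S < T) = λ_1/(λ_1+λ_2) = 0.0671/0.0745627 ≈ 0.900.

0.900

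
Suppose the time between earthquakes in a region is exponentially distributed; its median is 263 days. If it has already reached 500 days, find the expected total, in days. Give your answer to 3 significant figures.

879

For an exponential, median = ln(2)/λ, so λ = ln 2 / 263 = 0.00263554 per day.
By memorylessness, E[X | X > 500] = 500 + 1/λ = 500 + 379.429 = 879.429 days.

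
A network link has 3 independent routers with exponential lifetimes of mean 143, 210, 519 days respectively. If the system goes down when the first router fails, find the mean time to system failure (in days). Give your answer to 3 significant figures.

73.1

The first failure time is exponential with rate Σλ_i = 1/143 + 1/210 + 1/519 = 0.0136817 per day.
E[min] = 1/Σλ = 1/0.0136817 = 73.0904 days.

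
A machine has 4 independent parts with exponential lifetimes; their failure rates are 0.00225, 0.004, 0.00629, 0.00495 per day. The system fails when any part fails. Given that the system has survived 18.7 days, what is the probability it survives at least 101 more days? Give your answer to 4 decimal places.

Time to first failure ~ Exp(Σλ) with Σλ = 0.01749.
By memorylessness, P(T > 18.7+101 | T > 18.7) = P(T > 101) = e^(−0.01749·101) ≈ 0.1709.

0.1709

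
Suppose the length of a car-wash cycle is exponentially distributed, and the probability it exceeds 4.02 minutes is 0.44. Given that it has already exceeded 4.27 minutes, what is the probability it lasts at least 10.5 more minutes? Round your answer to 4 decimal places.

From e^(−λ·4.02) = 0.44, λ = −ln(0.44)/4.02 = 0.204224.
Memoryless: P(X > 4.27+10.5 | X > 4.27) = P(X > 10.5) = e^(−0.204224·10.5) ≈ 0.1171.

0.1171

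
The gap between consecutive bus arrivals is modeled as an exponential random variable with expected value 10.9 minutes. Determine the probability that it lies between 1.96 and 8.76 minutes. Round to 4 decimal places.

0.3877

The rate is λ = 1/10.9 = 0.0917431 per minute.
P(1.96 < X < 8.76) = e^(−λ·1.96) − e^(−λ·8.76) = 0.83542 − 0.44768 ≈ 0.3877.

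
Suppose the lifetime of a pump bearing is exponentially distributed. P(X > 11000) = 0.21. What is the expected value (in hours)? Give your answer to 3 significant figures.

7050

e^(−λ·11000) = 0.21 ⇒ λ = −ln(0.21)/11000 = 0.000141877.
Mean = 1/λ = 7048.36 hours.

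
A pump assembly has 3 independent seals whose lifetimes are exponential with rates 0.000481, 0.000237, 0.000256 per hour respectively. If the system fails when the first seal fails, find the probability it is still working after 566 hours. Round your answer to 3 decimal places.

The time to first failure is exponential with rate Σλ = 0.000481 + 0.000237 + 0.000256 = 0.000974.
P(min > 566) = e^(−0.000974·566) = e^(−0.55128) ≈ 0.576.

0.576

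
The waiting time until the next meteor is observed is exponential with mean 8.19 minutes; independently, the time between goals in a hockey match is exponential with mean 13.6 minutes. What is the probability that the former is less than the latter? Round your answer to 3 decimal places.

0.624

λ_1 = 1/8.19 = 0.1221, λ_2 = 1/13.6 = 0.0735294.
For independent exponentials, P(the former < the latter) = λ_1/(λ_1+λ_2) = 0.1221/0.19563 ≈ 0.624.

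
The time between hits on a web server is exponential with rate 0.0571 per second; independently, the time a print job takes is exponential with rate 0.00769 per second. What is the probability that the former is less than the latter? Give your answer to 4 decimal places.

0.8813

λ_1 = 0.0571, λ_2 = 0.00769.
For independent exponentials, P(the former < the latter) = λ_1/(λ_1+λ_2) = 0.0571/0.06479 ≈ 0.8813.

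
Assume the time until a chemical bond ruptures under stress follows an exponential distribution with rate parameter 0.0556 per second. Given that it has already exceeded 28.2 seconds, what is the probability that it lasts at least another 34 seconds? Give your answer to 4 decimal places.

By the memoryless property, P(X > 28.2+34 | X > 28.2) = P(X > 34).
P(X > 34) = e^(−1.8904) ≈ 0.1510.

0.1510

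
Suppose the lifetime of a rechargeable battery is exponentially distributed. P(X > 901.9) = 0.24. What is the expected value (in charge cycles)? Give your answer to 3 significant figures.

632

e^(−λ·901.9) = 0.24 ⇒ λ = −ln(0.24)/901.9 = 0.00158234.
Mean = 1/λ = 631.974 charge cycles.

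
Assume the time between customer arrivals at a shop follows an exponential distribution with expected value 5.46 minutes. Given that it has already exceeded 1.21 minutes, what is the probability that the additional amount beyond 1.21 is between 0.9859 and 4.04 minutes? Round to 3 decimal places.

0.358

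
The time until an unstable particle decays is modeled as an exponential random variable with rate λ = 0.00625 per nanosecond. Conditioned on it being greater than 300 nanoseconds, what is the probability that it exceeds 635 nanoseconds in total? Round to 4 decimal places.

0.1232

P(X > s+t | X > s) = e^(−λ(s+t))/e^(−λs) = e^(−λt), independent of s = 300.
P(X > 335) = e^(−2.0938) ≈ 0.1232.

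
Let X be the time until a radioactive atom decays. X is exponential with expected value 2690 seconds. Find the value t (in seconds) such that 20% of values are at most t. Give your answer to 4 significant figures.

The rate is λ = 1/2690 = 0.000371747 per second.
Set 1 − e^(−λt) = 0.2, so t = −ln(0.8)/λ = 0.22314/0.000371747 ≈ 600.256 seconds.

600.3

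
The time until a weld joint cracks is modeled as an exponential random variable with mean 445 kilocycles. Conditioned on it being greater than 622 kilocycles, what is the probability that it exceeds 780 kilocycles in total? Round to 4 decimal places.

0.7011

The rate is λ = 1/445 = 0.00224719 per kilocycle.
By the memoryless property, P(X > 622+158 | X > 622) = P(X > 158).
P(X > 158) = e^(−0.35506) ≈ 0.7011.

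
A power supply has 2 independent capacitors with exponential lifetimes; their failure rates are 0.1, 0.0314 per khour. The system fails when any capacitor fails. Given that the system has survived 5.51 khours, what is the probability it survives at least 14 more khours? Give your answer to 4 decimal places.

0.1589

Time to first failure ~ Exp(Σλ) with Σλ = 0.1314.
By memorylessness, P(T > 5.51+14 | T > 5.51) = P(T > 14) = e^(−0.1314·14) ≈ 0.1589.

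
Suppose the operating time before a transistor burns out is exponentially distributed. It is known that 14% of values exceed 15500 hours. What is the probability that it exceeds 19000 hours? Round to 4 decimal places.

e^(−λ·15500) = 0.14 ⇒ λ = −ln(0.14)/15500 = 0.000126846.
P(X > 19000) = e^(−0.000126846·19000) = e^(−2.4101) ≈ 0.0898.

0.0898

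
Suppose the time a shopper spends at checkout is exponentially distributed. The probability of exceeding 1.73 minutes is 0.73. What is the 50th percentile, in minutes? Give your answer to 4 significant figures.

3.810

e^(−λ·1.73) = 0.73 ⇒ λ = −ln(0.73)/1.73 = 0.181914.
50th percentile: 1 − e^(−λt) = 0.5, t = −ln(0.5)/λ = 3.81031 minutes.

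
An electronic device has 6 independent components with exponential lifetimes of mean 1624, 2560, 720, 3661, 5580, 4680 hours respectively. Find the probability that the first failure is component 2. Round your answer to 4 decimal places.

Rates: λ_i = 1/mean_i → 0.000615764, 0.000390625, 0.00138889, 0.000273149, 0.000179211, 0.000213675; Σλ = 0.00306131.
P(component 2 first) = λ_2/Σλ = 0.000390625/0.00306131 ≈ 0.1276.

0.1276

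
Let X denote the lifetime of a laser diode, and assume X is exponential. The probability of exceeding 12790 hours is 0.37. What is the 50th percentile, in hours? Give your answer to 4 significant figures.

e^(−λ·12790) = 0.37 ⇒ λ = −ln(0.37)/12790 = 0.0000777367.
50th percentile: 1 − e^(−λt) = 0.5, t = −ln(0.5)/λ = 8916.6 hours.

8917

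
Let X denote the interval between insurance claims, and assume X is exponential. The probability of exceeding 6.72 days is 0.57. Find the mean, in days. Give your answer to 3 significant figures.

12.0

e^(−λ·6.72) = 0.57 ⇒ λ = −ln(0.57)/6.72 = 0.0836486.
Mean = 1/λ = 11.9548 days.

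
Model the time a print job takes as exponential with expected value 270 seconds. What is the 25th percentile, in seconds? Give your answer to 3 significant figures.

77.7

The rate is λ = 1/270 = 0.0037037 per second.
Set 1 − e^(−λt) = 0.25, so t = −ln(0.75)/λ = 0.28768/0.0037037 ≈ 77.6742 seconds.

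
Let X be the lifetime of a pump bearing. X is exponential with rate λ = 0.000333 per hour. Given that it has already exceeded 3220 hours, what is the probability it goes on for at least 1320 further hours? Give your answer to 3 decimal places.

The exponential is memoryless, so the remaining time is again Exp(λ): the condition X > 3220 is irrelevant.
P(X > 1320) = e^(−0.43956) ≈ 0.644.

0.644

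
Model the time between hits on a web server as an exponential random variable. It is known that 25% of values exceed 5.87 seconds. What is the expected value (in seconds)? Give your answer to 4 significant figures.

4.234

e^(−λ·5.87) = 0.25 ⇒ λ = −ln(0.25)/5.87 = 0.236166.
Mean = 1/λ = 4.23431 seconds.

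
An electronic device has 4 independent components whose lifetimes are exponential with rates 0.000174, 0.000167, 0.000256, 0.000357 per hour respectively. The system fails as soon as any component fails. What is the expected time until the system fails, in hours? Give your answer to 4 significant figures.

1048

The time to first failure is exponential with rate Σλ = 0.000174 + 0.000167 + 0.000256 + 0.000357 = 0.000954.
E[min] = 1/Σλ = 1/0.000954 = 1048.22 hours.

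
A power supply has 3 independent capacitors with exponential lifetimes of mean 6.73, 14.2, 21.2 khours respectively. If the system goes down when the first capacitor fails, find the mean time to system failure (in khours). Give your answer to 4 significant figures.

The first failure time is exponential with rate Σλ_i = 1/6.73 + 1/14.2 + 1/21.2 = 0.266181 per khour.
E[min] = 1/Σλ = 1/0.266181 = 3.75685 khours.

3.757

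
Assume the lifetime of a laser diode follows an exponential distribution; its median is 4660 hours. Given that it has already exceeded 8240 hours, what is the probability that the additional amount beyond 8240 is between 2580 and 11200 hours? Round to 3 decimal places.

0.492

For an exponential, median = ln(2)/λ, so λ = ln 2 / 4660 = 0.000148744 per hour.
Memoryless: the residual past 8240 is again Exp(λ).
P(2580 < residual < 11200) = e^(−λ·2580) − e^(−λ·11200) = 0.68130 − 0.18901 ≈ 0.492.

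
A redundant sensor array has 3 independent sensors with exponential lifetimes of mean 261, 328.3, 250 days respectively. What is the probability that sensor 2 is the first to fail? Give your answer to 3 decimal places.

Rates: λ_i = 1/mean_i → 0.00383142, 0.00304599, 0.004; Σλ = 0.0108774.
P(sensor 2 first) = λ_2/Σλ = 0.00304599/0.0108774 ≈ 0.280.

0.280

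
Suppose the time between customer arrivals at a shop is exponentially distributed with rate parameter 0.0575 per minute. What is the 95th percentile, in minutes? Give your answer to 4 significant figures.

Set 1 − e^(−λt) = 0.95, so t = −ln(0.05)/λ = 2.9957/0.0575 ≈ 52.0997 minutes.

52.10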